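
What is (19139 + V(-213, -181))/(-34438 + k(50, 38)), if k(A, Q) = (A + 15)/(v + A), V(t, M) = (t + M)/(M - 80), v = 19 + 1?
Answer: -69939422/125833059 ≈ -0.55581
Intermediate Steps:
v = 20
V(t, M) = (M + t)/(-80 + M)
k(A, Q) = (15 + A)/(20 + A) (k(A, Q) = (A + 15)/(20 + A) = (15 + A)/(20 + A))
(19139 + V(-213, -181))/(-34438 + k(50, 38)) = (19139 + (-181 - 213)/(-80 - 181))/(-34438 + (15 + 50)/(20 + 50)) = (19139 - 394/(-261))/(-34438 + 65/70) = (19139 - 1/261*(-394))/(-34438 + (1/70)*65) = (19139 + 394/261)/(-34438 + 13/14) = 4995673/(261*(-482119/14)) = (4995673/261)*(-14/482119) = -69939422/125833059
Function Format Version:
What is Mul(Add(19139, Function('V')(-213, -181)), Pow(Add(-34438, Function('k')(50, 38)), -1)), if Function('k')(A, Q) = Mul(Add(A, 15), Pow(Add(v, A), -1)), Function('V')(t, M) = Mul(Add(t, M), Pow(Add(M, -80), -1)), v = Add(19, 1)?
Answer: Rational(-69939422, 125833059) ≈ -0.55581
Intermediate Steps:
v = 20
Function('V')(t, M) = Mul(Pow(Add(-80, M), -1), Add(M, t)) (Function('V')(t, M) = Mul(Add(M, t), Pow(Add(-80, M), -1)) = Mul(Pow(Add(-80, M), -1), Add(M, t)))
Function('k')(A, Q) = Mul(Pow(Add(20, A), -1), Add(15, A)) (Function('k')(A, Q) = Mul(Add(A, 15), Pow(Add(20, A), -1)) = Mul(Add(15, A), Pow(Add(20, A), -1)) = Mul(Pow(Add(20, A), -1), Add(15, A)))
Mul(Add(19139, Function('V')(-213, -181)), Pow(Add(-34438, Function('k')(50, 38)), -1)) = Mul(Add(19139, Mul(Pow(Add(-80, -181), -1), Add(-181, -213))), Pow(Add(-34438, Mul(Pow(Add(20, 50), -1), Add(15, 50))), -1)) = Mul(Add(19139, Mul(Pow(-261, -1), -394)), Pow(Add(-34438, Mul(Pow(70, -1), 65)), -1)) = Mul(Add(19139, Mul(Rational(-1, 261), -394)), Pow(Add(-34438, Mul(Rational(1, 70), 65)), -1)) = Mul(Add(19139, Rational(394, 261)), Pow(Add(-34438, Rational(13, 14)), -1)) = Mul(Rational(4995673, 261), Pow(Rational(-482119, 14), -1)) = Mul(Rational(4995673, 261), Rational(-14, 482119)) = Rational(-69939422, 125833059)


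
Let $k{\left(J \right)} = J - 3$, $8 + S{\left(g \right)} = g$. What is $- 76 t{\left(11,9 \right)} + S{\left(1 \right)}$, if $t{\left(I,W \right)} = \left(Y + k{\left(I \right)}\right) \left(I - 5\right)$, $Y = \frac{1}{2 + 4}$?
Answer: $-3731$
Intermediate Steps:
$S{\left(g \right)} = -8 + g$
$k{\left(J \right)} = -3 + J$
$Y = \frac{1}{6} \approx 0.16667$
$t{\left(I,W \right)} = \left(-5 + I\right) \left(- \frac{17}{6} + I\right)$ ($t{\left(I,W \right)} = \left(\frac{1}{6} + \left(-3 + I\right)\right) \left(I - 5\right) = \left(- \frac{17}{6} + I\right) \left(-5 + I\right) = \left(-5 + I\right) \left(- \frac{17}{6} + I\right)$)
$- 76 t{\left(11,9 \right)} + S{\left(1 \right)} = - 76 \left(\frac{85}{6} + 11^{2} - \frac{517}{6}\right) + \left(-8 + 1\right) = - 76 \left(\frac{85}{6} + 121 - \frac{517}{6}\right) - 7 = \left(-76\right) 49 - 7 = -3724 - 7 = -3731$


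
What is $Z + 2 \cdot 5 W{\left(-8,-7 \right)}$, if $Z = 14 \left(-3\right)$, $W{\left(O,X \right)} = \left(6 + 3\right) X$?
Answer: $-672$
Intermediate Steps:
$W{\left(O,X \right)} = 9 X$
$Z = -42$
$Z + 2 \cdot 5 W{\left(-8,-7 \right)} = -42 + 2 \cdot 5 \cdot 9 \left(-7\right) = -42 + 10 \left(-63\right) = -42 - 630 = -672$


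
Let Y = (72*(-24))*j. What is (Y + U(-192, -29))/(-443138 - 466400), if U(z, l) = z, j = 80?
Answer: 9888/64967 ≈ 0.15220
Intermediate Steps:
Y = -138240 (Y = (72*(-24))*80 = -1728*80 = -138240)
(Y + U(-192, -29))/(-443138 - 466400) = (-138240 - 192)/(-443138 - 466400) = -138432/(-909538) = -138432*(-1/909538) = 9888/64967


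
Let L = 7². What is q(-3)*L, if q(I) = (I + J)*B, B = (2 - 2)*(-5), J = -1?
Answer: 0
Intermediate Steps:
L = 49
B = 0 (B = 0*(-5) = 0)
q(I) = 0 (q(I) = (I - 1)*0 = (-1 + I)*0 = 0)
q(-3)*L = 0*49 = 0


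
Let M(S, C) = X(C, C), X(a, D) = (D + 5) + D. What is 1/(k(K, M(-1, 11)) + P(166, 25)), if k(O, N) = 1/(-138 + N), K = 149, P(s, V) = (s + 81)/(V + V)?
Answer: 5550/27367 ≈ 0.20280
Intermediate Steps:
P(s, V) = (81 + s)/(2*V) (P(s, V) = (81 + s)/((2*V)) = (81 + s)*(1/(2*V)) = (81 + s)/(2*V))
X(a, D) = 5 + 2*D (X(a, D) = (5 + D) + D = 5 + 2*D)
M(S, C) = 5 + 2*C
1/(k(K, M(-1, 11)) + P(166, 25)) = 1/(1/(-138 + (5 + 2*11)) + (1/2)*(81 + 166)/25) = 1/(1/(-138 + (5 + 22)) + (1/2)*(1/25)*247) = 1/(1/(-138 + 27) + 247/50) = 1/(1/(-111) + 247/50) = 1/(-1/111 + 247/50) = 1/(27367/5550) = 5550/27367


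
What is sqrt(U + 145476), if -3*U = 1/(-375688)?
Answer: sqrt(46198568196713190)/563532 ≈ 381.41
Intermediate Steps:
U = 1/1127064 (U = -1/3/(-375688) = -1/3*(-1/375688) = 1/1127064 ≈ 8.8726e-7)
sqrt(U + 145476) = sqrt(1/1127064 + 145476) = sqrt(163960762465/1127064) = sqrt(46198568196713190)/563532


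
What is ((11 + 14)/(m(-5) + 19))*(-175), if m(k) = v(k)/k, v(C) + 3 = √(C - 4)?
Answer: -2143750/9613 - 65625*I/9613 ≈ -223.01 - 6.8267*I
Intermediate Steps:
v(C) = -3 + √(-4 + C) (v(C) = -3 + √(C - 4) = -3 + √(-4 + C))
m(k) = (-3 + √(-4 + k))/k
((11 + 14)/(m(-5) + 19))*(-175) = ((11 + 14)/((-3 + √(-4 - 5))/(-5) + 19))*(-175) = (25/(-(-3 + √(-9))/5 + 19))*(-175) = (25/(-(-3 + 3*I)/5 + 19))*(-175) = (25/((⅗ - 3*I/5) + 19))*(-175) = (25/(98/5 - 3*I/5))*(-175) = (25*(25*(98/5 + 3*I/5)/9613))*(-175) = (625*(98/5 + 3*I/5)/9613)*(-175) = -109375*(98/5 + 3*I/5)/9613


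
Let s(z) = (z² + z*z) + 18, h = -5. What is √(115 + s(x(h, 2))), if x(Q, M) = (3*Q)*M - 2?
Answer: √2181 ≈ 46.701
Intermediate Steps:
x(Q, M) = -2 + 3*M*Q (x(Q, M) = 3*M*Q - 2 = -2 + 3*M*Q)
s(z) = 18 + 2*z² (s(z) = (z² + z²) + 18 = 2*z² + 18 = 18 + 2*z²)
√(115 + s(x(h, 2))) = √(115 + (18 + 2*(-2 + 3*2*(-5))²)) = √(115 + (18 + 2*(-2 - 30)²)) = √(115 + (18 + 2*(-32)²)) = √(115 + (18 + 2*1024)) = √(115 + (18 + 2048)) = √(115 + 2066) = √2181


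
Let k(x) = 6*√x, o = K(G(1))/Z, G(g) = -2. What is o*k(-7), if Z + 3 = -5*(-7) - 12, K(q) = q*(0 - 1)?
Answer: 3*I*√7/5 ≈ 1.5875*I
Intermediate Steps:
K(q) = -q (K(q) = q*(-1) = -q)
Z = 20 (Z = -3 + (-5*(-7) - 12) = -3 + (35 - 12) = -3 + 23 = 20)
o = ⅒ (o = -1*(-2)/20 = 2*(1/20) = ⅒ ≈ 0.10000)
o*k(-7) = (6*√(-7))/10 = (6*(I*√7))/10 = (6*I*√7)/10 = 3*I*√7/5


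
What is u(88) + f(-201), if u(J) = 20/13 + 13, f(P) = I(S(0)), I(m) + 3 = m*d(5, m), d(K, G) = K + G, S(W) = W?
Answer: 150/13 ≈ 11.538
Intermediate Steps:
d(K, G) = G + K
I(m) = -3 + m*(5 + m) (I(m) = -3 + m*(m + 5) = -3 + m*(5 + m))
f(P) = -3 (f(P) = -3 + 0*(5 + 0) = -3 + 0*5 = -3 + 0 = -3)
u(J) = 189/13 (u(J) = 20*(1/13) + 13 = 20/13 + 13 = 189/13)
u(88) + f(-201) = 189/13 - 3 = 150/13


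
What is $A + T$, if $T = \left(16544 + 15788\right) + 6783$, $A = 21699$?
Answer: $60814$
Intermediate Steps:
$T = 39115$ ($T = 32332 + 6783 = 39115$)
$A + T = 21699 + 39115 = 60814$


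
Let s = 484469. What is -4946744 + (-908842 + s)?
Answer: -5371117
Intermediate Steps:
-4946744 + (-908842 + s) = -4946744 + (-908842 + 484469) = -4946744 - 424373 = -5371117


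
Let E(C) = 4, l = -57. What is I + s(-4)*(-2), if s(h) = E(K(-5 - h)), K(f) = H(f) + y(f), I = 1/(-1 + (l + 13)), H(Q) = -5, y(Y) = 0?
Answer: -361/45 ≈ -8.0222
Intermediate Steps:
I = -1/45 (I = 1/(-1 + (-57 + 13)) = 1/(-1 - 44) = 1/(-45) = -1/45 ≈ -0.022222)
K(f) = -5 (K(f) = -5 + 0 = -5)
s(h) = 4
I + s(-4)*(-2) = -1/45 + 4*(-2) = -1/45 - 8 = -361/45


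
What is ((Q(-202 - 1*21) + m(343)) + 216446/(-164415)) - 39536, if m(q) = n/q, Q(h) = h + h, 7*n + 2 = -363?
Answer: -15783890610851/394760415 ≈ -39983.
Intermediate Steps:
n = -365/7 (n = -2/7 + (1/7)*(-363) = -2/7 - 363/7 = -365/7 ≈ -52.143)
Q(h) = 2*h
m(q) = -365/(7*q)
((Q(-202 - 1*21) + m(343)) + 216446/(-164415)) - 39536 = ((2*(-202 - 1*21) - 365/7/343) + 216446/(-164415)) - 39536 = ((2*(-202 - 21) - 365/7*1/343) + 216446*(-1/164415)) - 39536 = ((2*(-223) - 365/2401) - 216446/164415) - 39536 = ((-446 - 365/2401) - 216446/164415) - 39536 = (-1071211/2401 - 216446/164415) - 39536 = -176642843411/394760415 - 39536 = -15783890610851/394760415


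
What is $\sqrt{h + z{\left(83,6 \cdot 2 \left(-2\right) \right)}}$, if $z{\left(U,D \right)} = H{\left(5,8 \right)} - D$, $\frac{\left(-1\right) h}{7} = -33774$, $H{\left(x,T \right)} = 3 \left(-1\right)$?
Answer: $9 \sqrt{2919} \approx 486.25$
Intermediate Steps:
$H{\left(x,T \right)} = -3$
$h = 236418$ ($h = \left(-7\right) \left(-33774\right) = 236418$)
$z{\left(U,D \right)} = -3 - D$
$\sqrt{h + z{\left(83,6 \cdot 2 \left(-2\right) \right)}} = \sqrt{236418 - \left(3 + 6 \cdot 2 \left(-2\right)\right)} = \sqrt{236418 - \left(3 + 12 \left(-2\right)\right)} = \sqrt{236418 - -21} = \sqrt{236418 + \left(-3 + 24\right)} = \sqrt{236418 + 21} = \sqrt{236439} = 9 \sqrt{2919}$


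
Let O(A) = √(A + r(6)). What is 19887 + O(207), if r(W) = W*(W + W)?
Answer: 19887 + 3*√31 ≈ 19904.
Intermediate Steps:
r(W) = 2*W² (r(W) = W*(2*W) = 2*W²)
O(A) = √(72 + A) (O(A) = √(A + 2*6²) = √(A + 2*36) = √(A + 72) = √(72 + A))
19887 + O(207) = 19887 + √(72 + 207) = 19887 + √279 = 19887 + 3*√31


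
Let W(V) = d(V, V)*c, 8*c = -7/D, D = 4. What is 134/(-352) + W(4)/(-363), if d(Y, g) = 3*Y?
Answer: -723/1936 ≈ -0.37345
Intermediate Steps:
c = -7/32 (c = (-7/4)/8 = (-7*¼)/8 = (⅛)*(-7/4) = -7/32 ≈ -0.21875)
W(V) = -21*V/32 (W(V) = (3*V)*(-7/32) = -21*V/32)
134/(-352) + W(4)/(-363) = 134/(-352) - 21/32*4/(-363) = 134*(-1/352) - 21/8*(-1/363) = -67/176 + 7/968 = -723/1936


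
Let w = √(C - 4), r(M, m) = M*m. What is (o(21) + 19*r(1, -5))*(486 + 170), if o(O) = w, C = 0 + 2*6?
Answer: -62320 + 1312*√2 ≈ -60465.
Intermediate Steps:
C = 12 (C = 0 + 12 = 12)
w = 2*√2 (w = √(12 - 4) = √8 = 2*√2 ≈ 2.8284)
o(O) = 2*√2
(o(21) + 19*r(1, -5))*(486 + 170) = (2*√2 + 19*(1*(-5)))*(486 + 170) = (2*√2 + 19*(-5))*656 = (2*√2 - 95)*656 = (-95 + 2*√2)*656 = -62320 + 1312*√2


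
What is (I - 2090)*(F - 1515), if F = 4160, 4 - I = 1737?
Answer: -10111835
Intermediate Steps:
I = -1733 (I = 4 - 1*1737 = 4 - 1737 = -1733)
(I - 2090)*(F - 1515) = (-1733 - 2090)*(4160 - 1515) = -3823*2645 = -10111835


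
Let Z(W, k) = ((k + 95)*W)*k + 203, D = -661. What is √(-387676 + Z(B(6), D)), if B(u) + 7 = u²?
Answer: √10462181 ≈ 3234.5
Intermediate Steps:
B(u) = -7 + u²
Z(W, k) = 203 + W*k*(95 + k) (Z(W, k) = ((95 + k)*W)*k + 203 = (W*(95 + k))*k + 203 = W*k*(95 + k) + 203 = 203 + W*k*(95 + k))
√(-387676 + Z(B(6), D)) = √(-387676 + (203 + (-7 + 6²)*(-661)² + 95*(-7 + 6²)*(-661))) = √(-387676 + (203 + (-7 + 36)*436921 + 95*(-7 + 36)*(-661))) = √(-387676 + (203 + 29*436921 + 95*29*(-661))) = √(-387676 + (203 + 12670709 - 1821055)) = √(-387676 + 10849857) = √10462181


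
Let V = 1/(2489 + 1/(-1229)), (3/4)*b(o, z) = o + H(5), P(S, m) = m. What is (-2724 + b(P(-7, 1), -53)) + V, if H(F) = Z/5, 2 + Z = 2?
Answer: -8328581651/3058980 ≈ -2722.7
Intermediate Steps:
Z = 0 (Z = -2 + 2 = 0)
H(F) = 0 (H(F) = 0/5 = 0*(⅕) = 0)
b(o, z) = 4*o/3 (b(o, z) = 4*(o + 0)/3 = 4*o/3)
V = 1229/3058980 (V = 1/(2489 - 1/1229) = 1/(3058980/1229) = 1229/3058980 ≈ 0.00040177)
(-2724 + b(P(-7, 1), -53)) + V = (-2724 + (4/3)*1) + 1229/3058980 = (-2724 + 4/3) + 1229/3058980 = -8168/3 + 1229/3058980 = -8328581651/3058980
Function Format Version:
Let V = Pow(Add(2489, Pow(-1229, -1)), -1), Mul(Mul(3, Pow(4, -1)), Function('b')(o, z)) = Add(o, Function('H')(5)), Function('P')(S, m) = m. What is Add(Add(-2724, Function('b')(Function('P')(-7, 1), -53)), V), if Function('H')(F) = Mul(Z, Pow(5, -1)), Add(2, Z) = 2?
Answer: Rational(-8328581651, 3058980) ≈ -2722.7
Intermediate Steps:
Z = 0 (Z = Add(-2, 2) = 0)
Function('H')(F) = 0 (Function('H')(F) = Mul(0, Pow(5, -1)) = Mul(0, Rational(1, 5)) = 0)
Function('b')(o, z) = Mul(Rational(4, 3), o) (Function('b')(o, z) = Mul(Rational(4, 3), Add(o, 0)) = Mul(Rational(4, 3), o))
V = Rational(1229, 3058980) (V = Pow(Add(2489, Rational(-1, 1229)), -1) = Pow(Rational(3058980, 1229), -1) = Rational(1229, 3058980) ≈ 0.00040177)
Add(Add(-2724, Function('b')(Function('P')(-7, 1), -53)), V) = Add(Add(-2724, Mul(Rational(4, 3), 1)), Rational(1229, 3058980)) = Add(Add(-2724, Rational(4, 3)), Rational(1229, 3058980)) = Add(Rational(-8168, 3), Rational(1229, 3058980)) = Rational(-8328581651, 3058980)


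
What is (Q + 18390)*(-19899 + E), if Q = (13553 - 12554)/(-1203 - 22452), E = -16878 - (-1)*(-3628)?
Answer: -1171783926177/1577 ≈ -7.4305e+8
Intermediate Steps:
E = -20506 (E = -16878 - 1*3628 = -16878 - 3628 = -20506)
Q = -333/7885 (Q = 999/(-23655) = 999*(-1/23655) = -333/7885 ≈ -0.042232)
(Q + 18390)*(-19899 + E) = (-333/7885 + 18390)*(-19899 - 20506) = (145004817/7885)*(-40405) = -1171783926177/1577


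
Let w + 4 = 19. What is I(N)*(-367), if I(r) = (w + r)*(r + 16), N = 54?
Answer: -1772610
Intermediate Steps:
w = 15 (w = -4 + 19 = 15)
I(r) = (15 + r)*(16 + r) (I(r) = (15 + r)*(r + 16) = (15 + r)*(16 + r))
I(N)*(-367) = (240 + 54² + 31*54)*(-367) = (240 + 2916 + 1674)*(-367) = 4830*(-367) = -1772610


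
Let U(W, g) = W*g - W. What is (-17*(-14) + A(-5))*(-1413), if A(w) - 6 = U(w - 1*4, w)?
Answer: -421074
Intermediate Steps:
U(W, g) = -W + W*g
A(w) = 6 + (-1 + w)*(-4 + w) (A(w) = 6 + (w - 1*4)*(-1 + w) = 6 + (w - 4)*(-1 + w) = 6 + (-4 + w)*(-1 + w) = 6 + (-1 + w)*(-4 + w))
(-17*(-14) + A(-5))*(-1413) = (-17*(-14) + (6 + (-1 - 5)*(-4 - 5)))*(-1413) = (238 + (6 - 6*(-9)))*(-1413) = (238 + (6 + 54))*(-1413) = (238 + 60)*(-1413) = 298*(-1413) = -421074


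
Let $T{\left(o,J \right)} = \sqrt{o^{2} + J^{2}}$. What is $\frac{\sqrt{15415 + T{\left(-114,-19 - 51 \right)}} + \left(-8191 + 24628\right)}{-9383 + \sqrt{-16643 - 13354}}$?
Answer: $- \frac{16437 + \sqrt{15415 + 2 \sqrt{4474}}}{9383 - 3 i \sqrt{3333}} \approx -1.7645 - 0.03257 i$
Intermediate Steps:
$T{\left(o,J \right)} = \sqrt{J^{2} + o^{2}}$
$\frac{\sqrt{15415 + T{\left(-114,-19 - 51 \right)}} + \left(-8191 + 24628\right)}{-9383 + \sqrt{-16643 - 13354}} = \frac{\sqrt{15415 + \sqrt{\left(-19 - 51\right)^{2} + \left(-114\right)^{2}}} + \left(-8191 + 24628\right)}{-9383 + \sqrt{-16643 - 13354}} = \frac{\sqrt{15415 + \sqrt{\left(-70\right)^{2} + 12996}} + 16437}{-9383 + \sqrt{-29997}} = \frac{\sqrt{15415 + \sqrt{4900 + 12996}} + 16437}{-9383 + 3 i \sqrt{3333}} = \frac{\sqrt{15415 + \sqrt{17896}} + 16437}{-9383 + 3 i \sqrt{3333}} = \frac{\sqrt{15415 + 2 \sqrt{4474}} + 16437}{-9383 + 3 i \sqrt{3333}} = \frac{16437 + \sqrt{15415 + 2 \sqrt{4474}}}{-9383 + 3 i \sqrt{3333}}$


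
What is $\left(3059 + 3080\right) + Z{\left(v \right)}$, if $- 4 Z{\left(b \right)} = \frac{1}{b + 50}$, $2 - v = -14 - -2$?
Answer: $\frac{1571583}{256} \approx 6139.0$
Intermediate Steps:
$v = 14$ ($v = 2 - \left(-14 - -2\right) = 2 - \left(-14 + 2\right) = 2 - -12 = 2 + 12 = 14$)
$Z{\left(b \right)} = - \frac{1}{4 \left(50 + b\right)}$ ($Z{\left(b \right)} = - \frac{1}{4 \left(b + 50\right)} = - \frac{1}{4 \left(50 + b\right)}$)
$\left(3059 + 3080\right) + Z{\left(v \right)} = \left(3059 + 3080\right) - \frac{1}{200 + 4 \cdot 14} = 6139 - \frac{1}{200 + 56} = 6139 - \frac{1}{256} = \frac{1571583}{256}$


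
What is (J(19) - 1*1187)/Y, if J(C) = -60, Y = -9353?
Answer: 1247/9353 ≈ 0.13333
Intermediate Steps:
(J(19) - 1*1187)/Y = (-60 - 1*1187)/(-9353) = (-60 - 1187)*(-1/9353) = -1247*(-1/9353) = 1247/9353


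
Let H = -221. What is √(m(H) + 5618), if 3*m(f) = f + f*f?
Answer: √196422/3 ≈ 147.73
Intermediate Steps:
m(f) = f/3 + f²/3 (m(f) = (f + f*f)/3 = (f + f²)/3 = f/3 + f²/3)
√(m(H) + 5618) = √((⅓)*(-221)*(1 - 221) + 5618) = √((⅓)*(-221)*(-220) + 5618) = √(48620/3 + 5618) = √(65474/3) = √196422/3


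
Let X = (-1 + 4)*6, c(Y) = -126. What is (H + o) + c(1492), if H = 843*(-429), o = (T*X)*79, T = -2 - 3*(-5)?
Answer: -343287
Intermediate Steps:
T = 13 (T = -2 + 15 = 13)
X = 18 (X = 3*6 = 18)
o = 18486 (o = (13*18)*79 = 234*79 = 18486)
H = -361647
(H + o) + c(1492) = (-361647 + 18486) - 126 = -343161 - 126 = -343287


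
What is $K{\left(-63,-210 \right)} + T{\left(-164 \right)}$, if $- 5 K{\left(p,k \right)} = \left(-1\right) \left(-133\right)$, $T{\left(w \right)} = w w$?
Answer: $\frac{134347}{5} \approx 26869.0$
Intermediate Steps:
$T{\left(w \right)} = w^{2}$
$K{\left(p,k \right)} = - \frac{133}{5}$ ($K{\left(p,k \right)} = - \frac{\left(-1\right) \left(-133\right)}{5} = \left(- \frac{1}{5}\right) 133 = - \frac{133}{5}$)
$K{\left(-63,-210 \right)} + T{\left(-164 \right)} = - \frac{133}{5} + \left(-164\right)^{2} = - \frac{133}{5} + 26896 = \frac{134347}{5}$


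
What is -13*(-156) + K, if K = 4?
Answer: 2032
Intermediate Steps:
-13*(-156) + K = -13*(-156) + 4 = 2028 + 4 = 2032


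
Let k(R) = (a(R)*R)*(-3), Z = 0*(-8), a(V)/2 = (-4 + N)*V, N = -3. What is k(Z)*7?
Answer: 0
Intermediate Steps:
a(V) = -14*V (a(V) = 2*((-4 - 3)*V) = 2*(-7*V) = -14*V)
Z = 0
k(R) = 42*R**2 (k(R) = ((-14*R)*R)*(-3) = -14*R**2*(-3) = 42*R**2)
k(Z)*7 = (42*0**2)*7 = (42*0)*7 = 0*7 = 0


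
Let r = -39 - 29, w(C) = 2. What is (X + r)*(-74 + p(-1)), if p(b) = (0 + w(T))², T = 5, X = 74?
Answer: -420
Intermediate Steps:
p(b) = 4 (p(b) = (0 + 2)² = 2² = 4)
r = -68
(X + r)*(-74 + p(-1)) = (74 - 68)*(-74 + 4) = 6*(-70) = -420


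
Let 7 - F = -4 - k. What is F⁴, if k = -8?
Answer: 81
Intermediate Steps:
F = 3 (F = 7 - (-4 - 1*(-8)) = 7 - (-4 + 8) = 7 - 1*4 = 7 - 4 = 3)
F⁴ = 3⁴ = 81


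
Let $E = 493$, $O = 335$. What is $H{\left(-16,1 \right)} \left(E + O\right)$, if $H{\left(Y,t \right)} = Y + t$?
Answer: $-12420$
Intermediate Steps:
$H{\left(-16,1 \right)} \left(E + O\right) = \left(-16 + 1\right) \left(493 + 335\right) = \left(-15\right) 828 = -12420$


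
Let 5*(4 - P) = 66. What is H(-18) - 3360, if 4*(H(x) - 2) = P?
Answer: -33603/10 ≈ -3360.3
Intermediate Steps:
P = -46/5 (P = 4 - ⅕*66 = 4 - 66/5 = -46/5 ≈ -9.2000)
H(x) = -3/10 (H(x) = 2 + (¼)*(-46/5) = 2 - 23/10 = -3/10)
H(-18) - 3360 = -3/10 - 3360 = -33603/10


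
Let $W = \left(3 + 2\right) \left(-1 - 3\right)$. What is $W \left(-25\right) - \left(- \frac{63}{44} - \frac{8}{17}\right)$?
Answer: $\frac{375423}{748} \approx 501.9$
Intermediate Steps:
$W = -20$ ($W = 5 \left(-4\right) = -20$)
$W \left(-25\right) - \left(- \frac{63}{44} - \frac{8}{17}\right) = \left(-20\right) \left(-25\right) - \left(- \frac{63}{44} - \frac{8}{17}\right) = 500 - - \frac{1423}{748} = 500 + \left(\frac{63}{44} + \frac{8}{17}\right) = 500 + \frac{1423}{748} = \frac{375423}{748}$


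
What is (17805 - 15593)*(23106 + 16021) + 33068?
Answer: 86581992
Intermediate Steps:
(17805 - 15593)*(23106 + 16021) + 33068 = 2212*39127 + 33068 = 86548924 + 33068 = 86581992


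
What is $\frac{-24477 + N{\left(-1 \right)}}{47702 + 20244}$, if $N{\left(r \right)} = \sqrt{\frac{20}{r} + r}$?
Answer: $- \frac{24477}{67946} + \frac{i \sqrt{21}}{67946} \approx -0.36024 + 6.7444 \cdot 10^{-5} i$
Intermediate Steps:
$N{\left(r \right)} = \sqrt{r + \frac{20}{r}}$
$\frac{-24477 + N{\left(-1 \right)}}{47702 + 20244} = \frac{-24477 + \sqrt{-1 + \frac{20}{-1}}}{47702 + 20244} = \frac{-24477 + \sqrt{-1 + 20 \left(-1\right)}}{67946} = \left(-24477 + \sqrt{-1 - 20}\right) \frac{1}{67946} = \left(-24477 + \sqrt{-21}\right) \frac{1}{67946} = \left(-24477 + i \sqrt{21}\right) \frac{1}{67946} = - \frac{24477}{67946} + \frac{i \sqrt{21}}{67946}$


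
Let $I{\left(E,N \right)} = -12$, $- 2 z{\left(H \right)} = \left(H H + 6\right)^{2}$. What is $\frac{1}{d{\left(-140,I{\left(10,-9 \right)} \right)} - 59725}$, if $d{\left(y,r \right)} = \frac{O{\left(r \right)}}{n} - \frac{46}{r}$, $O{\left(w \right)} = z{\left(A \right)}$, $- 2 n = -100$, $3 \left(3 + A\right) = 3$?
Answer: $- \frac{6}{358333} \approx -1.6744 \cdot 10^{-5}$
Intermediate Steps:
$A = -2$ ($A = -3 + \frac{1}{3} \cdot 3 = -3 + 1 = -2$)
$n = 50$ ($n = \left(- \frac{1}{2}\right) \left(-100\right) = 50$)
$z{\left(H \right)} = - \frac{\left(6 + H^{2}\right)^{2}}{2}$ ($z{\left(H \right)} = - \frac{\left(H H + 6\right)^{2}}{2} = - \frac{\left(H^{2} + 6\right)^{2}}{2} = - \frac{\left(6 + H^{2}\right)^{2}}{2}$)
$O{\left(w \right)} = -50$ ($O{\left(w \right)} = - \frac{\left(6 + \left(-2\right)^{2}\right)^{2}}{2} = - \frac{\left(6 + 4\right)^{2}}{2} = - \frac{10^{2}}{2} = \left(- \frac{1}{2}\right) 100 = -50$)
$d{\left(y,r \right)} = -1 - \frac{46}{r}$ ($d{\left(y,r \right)} = - \frac{50}{50} - \frac{46}{r} = \left(-50\right) \frac{1}{50} - \frac{46}{r} = -1 - \frac{46}{r}$)
$\frac{1}{d{\left(-140,I{\left(10,-9 \right)} \right)} - 59725} = \frac{1}{\frac{-46 - -12}{-12} - 59725} = \frac{1}{- \frac{-46 + 12}{12} - 59725} = \frac{1}{\left(- \frac{1}{12}\right) \left(-34\right) - 59725} = \frac{1}{\frac{17}{6} - 59725} = \frac{1}{- \frac{358333}{6}} = - \frac{6}{358333}$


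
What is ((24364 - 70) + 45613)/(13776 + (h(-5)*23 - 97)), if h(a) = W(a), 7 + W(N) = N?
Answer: 69907/13403 ≈ 5.2158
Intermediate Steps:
W(N) = -7 + N
h(a) = -7 + a
((24364 - 70) + 45613)/(13776 + (h(-5)*23 - 97)) = ((24364 - 70) + 45613)/(13776 + ((-7 - 5)*23 - 97)) = (24294 + 45613)/(13776 + (-12*23 - 97)) = 69907/(13776 + (-276 - 97)) = 69907/(13776 - 373) = 69907/13403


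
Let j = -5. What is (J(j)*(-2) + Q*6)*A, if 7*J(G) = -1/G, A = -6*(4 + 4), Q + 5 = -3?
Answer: 80736/35 ≈ 2306.7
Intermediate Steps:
Q = -8 (Q = -5 - 3 = -8)
A = -48 (A = -6*8 = -48)
J(G) = -1/(7*G) (J(G) = (-1/G)/7 = -1/(7*G))
(J(j)*(-2) + Q*6)*A = (-⅐/(-5)*(-2) - 8*6)*(-48) = (-⅐*(-⅕)*(-2) - 48)*(-48) = ((1/35)*(-2) - 48)*(-48) = (-2/35 - 48)*(-48) = -1682/35*(-48) = 80736/35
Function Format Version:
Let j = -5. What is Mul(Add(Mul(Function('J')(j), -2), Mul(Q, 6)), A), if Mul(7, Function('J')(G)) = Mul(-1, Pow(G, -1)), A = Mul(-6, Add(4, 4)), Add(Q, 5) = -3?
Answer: Rational(80736, 35) ≈ 2306.7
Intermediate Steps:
Q = -8 (Q = Add(-5, -3) = -8)
A = -48 (A = Mul(-6, 8) = -48)
Function('J')(G) = Mul(Rational(-1, 7), Pow(G, -1)) (Function('J')(G) = Mul(Rational(1, 7), Mul(-1, Pow(G, -1))) = Mul(Rational(-1, 7), Pow(G, -1)))
Mul(Add(Mul(Function('J')(j), -2), Mul(Q, 6)), A) = Mul(Add(Mul(Mul(Rational(-1, 7), Pow(-5, -1)), -2), Mul(-8, 6)), -48) = Mul(Add(Mul(Mul(Rational(-1, 7), Rational(-1, 5)), -2), -48), -48) = Mul(Add(Mul(Rational(1, 35), -2), -48), -48) = Mul(Add(Rational(-2, 35), -48), -48) = Mul(Rational(-1682, 35), -48) = Rational(80736, 35)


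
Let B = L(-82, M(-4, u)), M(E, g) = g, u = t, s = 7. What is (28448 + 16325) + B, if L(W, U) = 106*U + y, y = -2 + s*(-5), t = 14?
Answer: 46220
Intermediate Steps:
u = 14
y = -37 (y = -2 + 7*(-5) = -2 - 35 = -37)
L(W, U) = -37 + 106*U (L(W, U) = 106*U - 37 = -37 + 106*U)
B = 1447 (B = -37 + 106*14 = -37 + 1484 = 1447)
(28448 + 16325) + B = (28448 + 16325) + 1447 = 44773 + 1447 = 46220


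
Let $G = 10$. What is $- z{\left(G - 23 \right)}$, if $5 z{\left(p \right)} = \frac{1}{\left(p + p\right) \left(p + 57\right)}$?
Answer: $\frac{1}{5720} \approx 0.00017483$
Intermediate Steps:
$z{\left(p \right)} = \frac{1}{10 p \left(57 + p\right)}$ ($z{\left(p \right)} = \frac{1}{5 \left(p + p\right) \left(p + 57\right)} = \frac{1}{5 \cdot 2 p \left(57 + p\right)} = \frac{\frac{1}{2} \frac{1}{p} \frac{1}{57 + p}}{5} = \frac{1}{10 p \left(57 + p\right)}$)
$- z{\left(G - 23 \right)} = - \frac{1}{10 \left(10 - 23\right) \left(57 + \left(10 - 23\right)\right)} = - \frac{1}{10 \left(-13\right) \left(57 - 13\right)} = - \frac{-1}{10 \cdot 13 \cdot 44} = \left(-1\right) \left(- \frac{1}{5720}\right) = \frac{1}{5720}$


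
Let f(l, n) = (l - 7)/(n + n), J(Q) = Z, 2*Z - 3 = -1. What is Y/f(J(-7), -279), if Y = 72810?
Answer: 6771330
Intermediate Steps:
Z = 1 (Z = 3/2 + (½)*(-1) = 3/2 - ½ = 1)
J(Q) = 1
f(l, n) = (-7 + l)/(2*n) (f(l, n) = (-7 + l)/((2*n)) = (-7 + l)*(1/(2*n)) = (-7 + l)/(2*n))
Y/f(J(-7), -279) = 72810/(((½)*(-7 + 1)/(-279))) = 72810/(((½)*(-1/279)*(-6))) = 72810/(1/93) = 72810*93 = 6771330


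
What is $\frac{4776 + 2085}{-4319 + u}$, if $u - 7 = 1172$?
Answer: $- \frac{6861}{3140} \approx -2.185$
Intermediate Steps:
$u = 1179$ ($u = 7 + 1172 = 1179$)
$\frac{4776 + 2085}{-4319 + u} = \frac{4776 + 2085}{-4319 + 1179} = \frac{6861}{-3140} = 6861 \left(- \frac{1}{3140}\right) = - \frac{6861}{3140}$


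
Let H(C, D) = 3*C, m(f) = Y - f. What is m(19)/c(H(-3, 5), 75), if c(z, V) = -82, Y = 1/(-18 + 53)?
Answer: 332/1435 ≈ 0.23136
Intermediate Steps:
Y = 1/35 ≈ 0.028571
m(f) = 1/35 - f
m(19)/c(H(-3, 5), 75) = (1/35 - 1*19)/(-82) = (1/35 - 19)*(-1/82) = -664/35*(-1/82) = 332/1435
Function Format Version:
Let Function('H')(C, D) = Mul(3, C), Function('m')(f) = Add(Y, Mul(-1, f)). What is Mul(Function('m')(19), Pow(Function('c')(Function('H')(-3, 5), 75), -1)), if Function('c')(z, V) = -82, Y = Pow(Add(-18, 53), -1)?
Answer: Rational(332, 1435) ≈ 0.23136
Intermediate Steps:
Y = Rational(1, 35) (Y = Pow(35, -1) = Rational(1, 35) ≈ 0.028571)
Function('m')(f) = Add(Rational(1, 35), Mul(-1, f))
Mul(Function('m')(19), Pow(Function('c')(Function('H')(-3, 5), 75), -1)) = Mul(Add(Rational(1, 35), Mul(-1, 19)), Pow(-82, -1)) = Mul(Add(Rational(1, 35), -19), Rational(-1, 82)) = Mul(Rational(-664, 35), Rational(-1, 82)) = Rational(332, 1435)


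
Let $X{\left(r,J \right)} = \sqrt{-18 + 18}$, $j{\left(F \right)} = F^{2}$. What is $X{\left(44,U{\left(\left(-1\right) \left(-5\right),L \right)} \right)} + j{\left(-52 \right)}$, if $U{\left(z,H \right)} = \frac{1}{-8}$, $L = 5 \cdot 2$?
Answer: $2704$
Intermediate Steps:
$L = 10$
$U{\left(z,H \right)} = - \frac{1}{8}$
$X{\left(r,J \right)} = 0$ ($X{\left(r,J \right)} = \sqrt{0} = 0$)
$X{\left(44,U{\left(\left(-1\right) \left(-5\right),L \right)} \right)} + j{\left(-52 \right)} = 0 + \left(-52\right)^{2} = 0 + 2704 = 2704$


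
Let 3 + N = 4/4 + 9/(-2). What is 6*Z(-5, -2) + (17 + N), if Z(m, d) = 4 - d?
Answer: 93/2 ≈ 46.500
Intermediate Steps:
N = -13/2 (N = -3 + (4/4 + 9/(-2)) = -3 + (4*(¼) + 9*(-½)) = -3 + (1 - 9/2) = -3 - 7/2 = -13/2 ≈ -6.5000)
6*Z(-5, -2) + (17 + N) = 6*(4 - 1*(-2)) + (17 - 13/2) = 6*(4 + 2) + 21/2 = 6*6 + 21/2 = 36 + 21/2 = 93/2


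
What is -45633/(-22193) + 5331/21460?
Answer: 1097595063/476261780 ≈ 2.3046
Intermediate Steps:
-45633/(-22193) + 5331/21460 = -45633*(-1/22193) + 5331*(1/21460) = 45633/22193 + 5331/21460 = 1097595063/476261780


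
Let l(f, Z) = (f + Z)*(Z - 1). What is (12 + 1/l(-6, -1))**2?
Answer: 28561/196 ≈ 145.72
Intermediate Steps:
l(f, Z) = (-1 + Z)*(Z + f) (l(f, Z) = (Z + f)*(-1 + Z) = (-1 + Z)*(Z + f))
(12 + 1/l(-6, -1))**2 = (12 + 1/((-1)**2 - 1*(-1) - 1*(-6) - 1*(-6)))**2 = (12 + 1/(1 + 1 + 6 + 6))**2 = (12 + 1/14)**2 = (169/14)**2 = 28561/196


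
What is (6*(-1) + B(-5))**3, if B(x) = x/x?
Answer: -125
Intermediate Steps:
B(x) = 1
(6*(-1) + B(-5))**3 = (6*(-1) + 1)**3 = (-6 + 1)**3 = (-5)**3 = -125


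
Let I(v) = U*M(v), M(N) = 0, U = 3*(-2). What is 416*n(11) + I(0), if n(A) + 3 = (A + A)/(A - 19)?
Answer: -2392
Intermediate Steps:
U = -6
n(A) = -3 + 2*A/(-19 + A) (n(A) = -3 + (A + A)/(A - 19) = -3 + (2*A)/(-19 + A) = -3 + 2*A/(-19 + A))
I(v) = 0 (I(v) = -6*0 = 0)
416*n(11) + I(0) = 416*((57 - 1*11)/(-19 + 11)) + 0 = 416*((57 - 11)/(-8)) + 0 = 416*(-1/8*46) + 0 = 416*(-23/4) + 0 = -2392 + 0 = -2392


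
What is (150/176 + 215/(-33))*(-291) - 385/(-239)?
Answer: 34692465/21032 ≈ 1649.5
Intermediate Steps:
(150/176 + 215/(-33))*(-291) - 385/(-239) = (150*(1/176) + 215*(-1/33))*(-291) - 385*(-1/239) = (75/88 - 215/33)*(-291) + 385/239 = -1495/264*(-291) + 385/239 = 145015/88 + 385/239 = 34692465/21032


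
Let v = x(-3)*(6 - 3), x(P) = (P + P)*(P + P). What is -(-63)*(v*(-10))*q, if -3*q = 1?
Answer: 22680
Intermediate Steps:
x(P) = 4*P**2 (x(P) = (2*P)*(2*P) = 4*P**2)
q = -1/3 (q = -1/3*1 = -1/3 ≈ -0.33333)
v = 108 (v = (4*(-3)**2)*(6 - 3) = (4*9)*3 = 36*3 = 108)
-(-63)*(v*(-10))*q = -(-63)*(108*(-10))*(-1/3) = -(-63)*(-1080*(-1/3)) = -(-63)*360 = -63*(-360) = 22680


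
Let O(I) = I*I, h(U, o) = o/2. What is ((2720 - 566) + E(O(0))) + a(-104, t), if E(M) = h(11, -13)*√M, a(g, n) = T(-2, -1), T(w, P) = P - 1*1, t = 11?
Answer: 2152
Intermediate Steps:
h(U, o) = o/2 (h(U, o) = o*(½) = o/2)
T(w, P) = -1 + P (T(w, P) = P - 1 = -1 + P)
a(g, n) = -2 (a(g, n) = -1 - 1 = -2)
O(I) = I²
E(M) = -13*√M/2 (E(M) = ((½)*(-13))*√M = -13*√M/2)
((2720 - 566) + E(O(0))) + a(-104, t) = ((2720 - 566) - 13*√(0²)/2) - 2 = (2154 - 13*√0/2) - 2 = (2154 - 13/2*0) - 2 = (2154 + 0) - 2 = 2154 - 2 = 2152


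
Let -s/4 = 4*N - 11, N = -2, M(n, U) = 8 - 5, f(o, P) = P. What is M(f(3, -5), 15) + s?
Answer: 79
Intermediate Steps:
M(n, U) = 3
s = 76 (s = -4*(4*(-2) - 11) = -4*(-8 - 11) = -4*(-19) = 76)
M(f(3, -5), 15) + s = 3 + 76 = 79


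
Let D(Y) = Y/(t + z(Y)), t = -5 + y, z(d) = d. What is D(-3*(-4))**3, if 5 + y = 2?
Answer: 27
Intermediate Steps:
y = -3 (y = -5 + 2 = -3)
t = -8 (t = -5 - 3 = -8)
D(Y) = Y/(-8 + Y)
D(-3*(-4))**3 = ((-3*(-4))/(-8 - 3*(-4)))**3 = (12/(-8 + 12))**3 = (12/4)**3 = (12*(1/4))**3 = 3**3 = 27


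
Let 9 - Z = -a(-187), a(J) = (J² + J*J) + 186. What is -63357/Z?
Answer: -9051/10019 ≈ -0.90338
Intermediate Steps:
a(J) = 186 + 2*J² (a(J) = (J² + J²) + 186 = 2*J² + 186 = 186 + 2*J²)
Z = 70133 (Z = 9 - (-1)*(186 + 2*(-187)²) = 9 - (-1)*(186 + 2*34969) = 9 - (-1)*(186 + 69938) = 9 - (-1)*70124 = 9 - 1*(-70124) = 9 + 70124 = 70133)
-63357/Z = -63357/70133 = -63357*1/70133 = -9051/10019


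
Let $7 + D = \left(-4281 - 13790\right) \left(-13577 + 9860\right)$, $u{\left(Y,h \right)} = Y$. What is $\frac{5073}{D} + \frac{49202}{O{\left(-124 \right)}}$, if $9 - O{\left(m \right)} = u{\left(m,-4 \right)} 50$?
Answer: $\frac{472132131151}{59579701300} \approx 7.9244$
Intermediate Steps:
$O{\left(m \right)} = 9 - 50 m$ ($O{\left(m \right)} = 9 - m 50 = 9 - 50 m$)
$D = 67169900$ ($D = -7 + \left(-4281 - 13790\right) \left(-13577 + 9860\right) = -7 - -67169907 = -7 + 67169907 = 67169900$)
$\frac{5073}{D} + \frac{49202}{O{\left(-124 \right)}} = \frac{5073}{67169900} + \frac{49202}{9 - -6200} = 5073 \cdot \frac{1}{67169900} + \frac{49202}{9 + 6200} = \frac{5073}{67169900} + \frac{49202}{6209} = \frac{472132131151}{59579701300}$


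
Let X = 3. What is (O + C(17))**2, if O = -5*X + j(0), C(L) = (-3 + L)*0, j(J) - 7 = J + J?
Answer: 64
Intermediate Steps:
j(J) = 7 + 2*J (j(J) = 7 + (J + J) = 7 + 2*J)
C(L) = 0
O = -8 (O = -5*3 + (7 + 2*0) = -15 + (7 + 0) = -15 + 7 = -8)
(O + C(17))**2 = (-8 + 0)**2 = (-8)**2 = 64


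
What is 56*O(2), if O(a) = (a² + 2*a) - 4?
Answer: 224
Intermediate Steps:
O(a) = -4 + a² + 2*a
56*O(2) = 56*(-4 + 2² + 2*2) = 56*(-4 + 4 + 4) = 56*4 = 224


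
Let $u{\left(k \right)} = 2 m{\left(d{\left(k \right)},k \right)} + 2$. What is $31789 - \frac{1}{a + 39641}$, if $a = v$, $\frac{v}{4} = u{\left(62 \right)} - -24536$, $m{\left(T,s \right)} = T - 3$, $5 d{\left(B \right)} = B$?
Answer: $\frac{21913461044}{689341} \approx 31789.0$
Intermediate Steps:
$d{\left(B \right)} = \frac{B}{5}$
$m{\left(T,s \right)} = -3 + T$
$u{\left(k \right)} = -4 + \frac{2 k}{5}$ ($u{\left(k \right)} = 2 \left(-3 + \frac{k}{5}\right) + 2 = \left(-6 + \frac{2 k}{5}\right) + 2 = -4 + \frac{2 k}{5}$)
$v = \frac{491136}{5}$ ($v = 4 \left(\left(-4 + \frac{2}{5} \cdot 62\right) - -24536\right) = 4 \left(\left(-4 + \frac{124}{5}\right) + 24536\right) = 4 \left(\frac{104}{5} + 24536\right) = 4 \cdot \frac{122784}{5} = \frac{491136}{5} \approx 98227.0$)
$a = \frac{491136}{5} \approx 98227.0$
$31789 - \frac{1}{a + 39641} = 31789 - \frac{1}{\frac{491136}{5} + 39641} = 31789 - \frac{1}{\frac{689341}{5}} = 31789 - \frac{5}{689341} = \frac{21913461044}{689341}$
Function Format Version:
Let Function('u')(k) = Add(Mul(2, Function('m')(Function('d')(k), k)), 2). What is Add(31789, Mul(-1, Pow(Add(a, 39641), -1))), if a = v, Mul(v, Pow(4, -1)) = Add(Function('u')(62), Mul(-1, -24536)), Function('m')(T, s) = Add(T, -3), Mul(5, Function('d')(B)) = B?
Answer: Rational(21913461044, 689341) ≈ 31789.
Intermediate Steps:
Function('d')(B) = Mul(Rational(1, 5), B)
Function('m')(T, s) = Add(-3, T)
Function('u')(k) = Add(-4, Mul(Rational(2, 5), k)) (Function('u')(k) = Add(Mul(2, Add(-3, Mul(Rational(1, 5), k))), 2) = Add(Add(-6, Mul(Rational(2, 5), k)), 2) = Add(-4, Mul(Rational(2, 5), k)))
v = Rational(491136, 5) (v = Mul(4, Add(Add(-4, Mul(Rational(2, 5), 62)), Mul(-1, -24536))) = Mul(4, Add(Add(-4, Rational(124, 5)), 24536)) = Mul(4, Add(Rational(104, 5), 24536)) = Mul(4, Rational(122784, 5)) = Rational(491136, 5) ≈ 98227.)
a = Rational(491136, 5) ≈ 98227.
Add(31789, Mul(-1, Pow(Add(a, 39641), -1))) = Add(31789, Mul(-1, Pow(Add(Rational(491136, 5), 39641), -1))) = Add(31789, Mul(-1, Pow(Rational(689341, 5), -1))) = Add(31789, Mul(-1, Rational(5, 689341))) = Add(31789, Rational(-5, 689341)) = Rational(21913461044, 689341)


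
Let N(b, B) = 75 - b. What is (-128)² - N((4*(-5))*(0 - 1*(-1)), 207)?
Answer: 16289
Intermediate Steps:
(-128)² - N((4*(-5))*(0 - 1*(-1)), 207) = (-128)² - (75 - 4*(-5)*(0 - 1*(-1))) = 16384 - (75 - (-20)*(0 + 1)) = 16384 - (75 - (-20)) = 16384 - (75 - 1*(-20)) = 16384 - (75 + 20) = 16384 - 1*95 = 16384 - 95 = 16289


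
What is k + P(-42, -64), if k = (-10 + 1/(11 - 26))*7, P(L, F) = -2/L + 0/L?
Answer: -7394/105 ≈ -70.419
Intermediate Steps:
P(L, F) = -2/L (P(L, F) = -2/L + 0 = -2/L)
k = -1057/15 (k = (-10 + 1/(-15))*7 = (-10 - 1/15)*7 = -151/15*7 = -1057/15 ≈ -70.467)
k + P(-42, -64) = -1057/15 - 2/(-42) = -1057/15 - 2*(-1/42) = -1057/15 + 1/21 = -7394/105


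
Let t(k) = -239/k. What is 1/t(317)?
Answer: -317/239 ≈ -1.3264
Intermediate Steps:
1/t(317) = 1/(-239/317) = -317/239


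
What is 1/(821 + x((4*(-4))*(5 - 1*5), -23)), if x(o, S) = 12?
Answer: 1/833 ≈ 0.0012005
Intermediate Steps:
1/(821 + x((4*(-4))*(5 - 1*5), -23)) = 1/(821 + 12) = 1/833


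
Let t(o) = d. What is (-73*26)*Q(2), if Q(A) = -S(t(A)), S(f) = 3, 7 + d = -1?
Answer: 5694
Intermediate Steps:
d = -8 (d = -7 - 1 = -8)
t(o) = -8
Q(A) = -3 (Q(A) = -1*3 = -3)
(-73*26)*Q(2) = -73*26*(-3) = -1898*(-3) = 5694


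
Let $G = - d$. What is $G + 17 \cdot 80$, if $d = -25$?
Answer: $1385$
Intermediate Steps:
$G = 25$ ($G = \left(-1\right) \left(-25\right) = 25$)
$G + 17 \cdot 80 = 25 + 17 \cdot 80 = 25 + 1360 = 1385$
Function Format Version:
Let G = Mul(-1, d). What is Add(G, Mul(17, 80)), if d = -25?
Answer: 1385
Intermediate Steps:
G = 25 (G = Mul(-1, -25) = 25)
Add(G, Mul(17, 80)) = Add(25, Mul(17, 80)) = Add(25, 1360) = 1385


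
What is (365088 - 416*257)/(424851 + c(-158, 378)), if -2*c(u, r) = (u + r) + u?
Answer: 64544/106205 ≈ 0.60773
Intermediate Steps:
c(u, r) = -u - r/2 (c(u, r) = -((u + r) + u)/2 = -((r + u) + u)/2 = -(r + 2*u)/2 = -u - r/2)
(365088 - 416*257)/(424851 + c(-158, 378)) = (365088 - 416*257)/(424851 + (-1*(-158) - ½*378)) = (365088 - 106912)/(424851 + (158 - 189)) = 258176/(424851 - 31) = 258176/424820 = 258176*(1/424820) = 64544/106205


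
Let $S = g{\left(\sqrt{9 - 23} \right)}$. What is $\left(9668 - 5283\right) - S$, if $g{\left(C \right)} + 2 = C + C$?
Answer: $4387 - 2 i \sqrt{14} \approx 4387.0 - 7.4833 i$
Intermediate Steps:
$g{\left(C \right)} = -2 + 2 C$ ($g{\left(C \right)} = -2 + \left(C + C\right) = -2 + 2 C$)
$S = -2 + 2 i \sqrt{14}$ ($S = -2 + 2 \sqrt{9 - 23} = -2 + 2 \sqrt{-14} = -2 + 2 i \sqrt{14} \approx -2.0 + 7.4833 i$)
$\left(9668 - 5283\right) - S = \left(9668 - 5283\right) - \left(-2 + 2 i \sqrt{14}\right) = \left(9668 - 5283\right) + \left(2 - 2 i \sqrt{14}\right) = 4385 + \left(2 - 2 i \sqrt{14}\right) = 4387 - 2 i \sqrt{14}$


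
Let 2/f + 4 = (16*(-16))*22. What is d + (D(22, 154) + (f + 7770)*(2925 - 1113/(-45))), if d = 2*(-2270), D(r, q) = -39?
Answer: 484305311492/21135 ≈ 2.2915e+7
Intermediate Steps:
f = -1/2818 (f = 2/(-4 + (16*(-16))*22) = 2/(-4 - 256*22) = 2/(-4 - 5632) = 2/(-5636) = 2*(-1/5636) = -1/2818 ≈ -0.00035486)
d = -4540
d + (D(22, 154) + (f + 7770)*(2925 - 1113/(-45))) = -4540 + (-39 + (-1/2818 + 7770)*(2925 - 1113/(-45))) = -4540 + (-39 + 21895859*(2925 - 1113*(-1/45))/2818) = -4540 + (-39 + 21895859*(2925 + 371/15)/2818) = -4540 + (-39 + (21895859/2818)*(44246/15)) = -4540 + (-39 + 484402088657/21135) = -4540 + 484401264392/21135 = 484305311492/21135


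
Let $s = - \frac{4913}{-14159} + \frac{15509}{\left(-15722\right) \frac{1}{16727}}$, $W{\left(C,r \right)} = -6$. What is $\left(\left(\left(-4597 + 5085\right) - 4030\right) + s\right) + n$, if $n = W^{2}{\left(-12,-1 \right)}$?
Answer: $- \frac{4453499927439}{222607798} \approx -20006.0$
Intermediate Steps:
$s = - \frac{3673036987651}{222607798}$ ($s = \left(-4913\right) \left(- \frac{1}{14159}\right) + \frac{15509}{\left(-15722\right) \frac{1}{16727}} = \frac{4913}{14159} + \frac{15509}{- \frac{15722}{16727}} = \frac{4913}{14159} + 15509 \left(- \frac{16727}{15722}\right) = \frac{4913}{14159} - \frac{259419043}{15722} = - \frac{3673036987651}{222607798} \approx -16500.0$)
$n = 36$ ($n = \left(-6\right)^{2} = 36$)
$\left(\left(\left(-4597 + 5085\right) - 4030\right) + s\right) + n = \left(\left(\left(-4597 + 5085\right) - 4030\right) - \frac{3673036987651}{222607798}\right) + 36 = \left(\left(488 - 4030\right) - \frac{3673036987651}{222607798}\right) + 36 = \left(-3542 - \frac{3673036987651}{222607798}\right) + 36 = - \frac{4461513808167}{222607798} + 36 = - \frac{4453499927439}{222607798}$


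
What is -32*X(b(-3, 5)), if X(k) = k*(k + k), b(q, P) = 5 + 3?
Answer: -4096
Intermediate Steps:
b(q, P) = 8
X(k) = 2*k² (X(k) = k*(2*k) = 2*k²)
-32*X(b(-3, 5)) = -64*8² = -64*64 = -32*128 = -4096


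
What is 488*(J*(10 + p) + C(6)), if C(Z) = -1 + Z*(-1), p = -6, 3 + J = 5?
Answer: 488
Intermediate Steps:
J = 2 (J = -3 + 5 = 2)
C(Z) = -1 - Z
488*(J*(10 + p) + C(6)) = 488*(2*(10 - 6) + (-1 - 1*6)) = 488*(2*4 + (-1 - 6)) = 488*(8 - 7) = 488*1 = 488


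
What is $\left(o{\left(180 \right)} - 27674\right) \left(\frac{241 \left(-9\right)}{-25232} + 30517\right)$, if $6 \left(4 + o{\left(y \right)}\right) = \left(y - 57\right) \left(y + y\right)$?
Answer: $- \frac{7814802189837}{12616} \approx -6.1944 \cdot 10^{8}$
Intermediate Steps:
$o{\left(y \right)} = -4 + \frac{y \left(-57 + y\right)}{3}$ ($o{\left(y \right)} = -4 + \frac{\left(y - 57\right) \left(y + y\right)}{6} = -4 + \frac{\left(-57 + y\right) 2 y}{6} = -4 + \frac{2 y \left(-57 + y\right)}{6} = -4 + \frac{y \left(-57 + y\right)}{3}$)
$\left(o{\left(180 \right)} - 27674\right) \left(\frac{241 \left(-9\right)}{-25232} + 30517\right) = \left(\left(-4 - 3420 + \frac{180^{2}}{3}\right) - 27674\right) \left(\frac{241 \left(-9\right)}{-25232} + 30517\right) = \left(\left(-4 - 3420 + \frac{1}{3} \cdot 32400\right) - 27674\right) \left(\left(-2169\right) \left(- \frac{1}{25232}\right) + 30517\right) = \left(\left(-4 - 3420 + 10800\right) - 27674\right) \left(\frac{2169}{25232} + 30517\right) = \left(7376 - 27674\right) \frac{770007113}{25232} = \left(-20298\right) \frac{770007113}{25232} = - \frac{7814802189837}{12616}$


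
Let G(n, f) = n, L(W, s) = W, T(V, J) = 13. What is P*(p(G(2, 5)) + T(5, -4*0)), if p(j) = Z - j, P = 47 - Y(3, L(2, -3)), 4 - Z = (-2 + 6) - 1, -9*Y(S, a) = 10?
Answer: 1732/3 ≈ 577.33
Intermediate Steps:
Y(S, a) = -10/9 (Y(S, a) = -⅑*10 = -10/9)
Z = 1 (Z = 4 - ((-2 + 6) - 1) = 4 - (4 - 1) = 4 - 1*3 = 4 - 3 = 1)
P = 433/9 (P = 47 - 1*(-10/9) = 47 + 10/9 = 433/9 ≈ 48.111)
p(j) = 1 - j
P*(p(G(2, 5)) + T(5, -4*0)) = 433*((1 - 1*2) + 13)/9 = 433*((1 - 2) + 13)/9 = 433*(-1 + 13)/9 = (433/9)*12 = 1732/3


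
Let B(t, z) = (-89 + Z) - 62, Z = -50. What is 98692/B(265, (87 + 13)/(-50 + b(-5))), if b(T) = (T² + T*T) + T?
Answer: -98692/201 ≈ -491.00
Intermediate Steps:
b(T) = T + 2*T² (b(T) = (T² + T²) + T = 2*T² + T = T + 2*T²)
B(t, z) = -201 (B(t, z) = (-89 - 50) - 62 = -139 - 62 = -201)
98692/B(265, (87 + 13)/(-50 + b(-5))) = 98692/(-201) = 98692*(-1/201) = -98692/201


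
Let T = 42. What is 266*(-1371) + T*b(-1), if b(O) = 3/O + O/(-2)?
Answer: -364791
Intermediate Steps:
b(O) = 3/O - O/2 (b(O) = 3/O + O*(-½) = 3/O - O/2)
266*(-1371) + T*b(-1) = 266*(-1371) + 42*(3/(-1) - ½*(-1)) = -364686 + 42*(3*(-1) + ½) = -364686 + 42*(-3 + ½) = -364686 + 42*(-5/2) = -364686 - 105 = -364791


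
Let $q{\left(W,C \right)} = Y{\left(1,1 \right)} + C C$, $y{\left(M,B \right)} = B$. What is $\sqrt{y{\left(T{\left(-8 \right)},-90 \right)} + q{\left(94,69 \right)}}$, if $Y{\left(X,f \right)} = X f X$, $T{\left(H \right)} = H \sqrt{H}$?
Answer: $8 \sqrt{73} \approx 68.352$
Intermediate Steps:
$T{\left(H \right)} = H^{\frac{3}{2}}$
$Y{\left(X,f \right)} = f X^{2}$
$q{\left(W,C \right)} = 1 + C^{2}$ ($q{\left(W,C \right)} = 1 \cdot 1^{2} + C C = 1 \cdot 1 + C^{2} = 1 + C^{2}$)
$\sqrt{y{\left(T{\left(-8 \right)},-90 \right)} + q{\left(94,69 \right)}} = \sqrt{-90 + \left(1 + 69^{2}\right)} = \sqrt{-90 + \left(1 + 4761\right)} = \sqrt{-90 + 4762} = \sqrt{4672} = 8 \sqrt{73}$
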